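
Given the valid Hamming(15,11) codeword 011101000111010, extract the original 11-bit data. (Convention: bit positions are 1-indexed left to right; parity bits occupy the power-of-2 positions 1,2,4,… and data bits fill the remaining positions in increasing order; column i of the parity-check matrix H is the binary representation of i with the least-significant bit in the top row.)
Parity bits occupy power-of-2 positions; data bits are at positions {3,5,6,7,9,10,11,12,13,14,15} (1-indexed).
Extract: c[3]=1 c[5]=0 c[6]=1 c[7]=0 c[9]=0 c[10]=1 c[11]=1 c[12]=1 c[13]=0 c[14]=1 c[15]=0
Data = 10100111010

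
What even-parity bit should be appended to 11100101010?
Sum of data bits: 1+1+1+0+0+1+0+1+0+1+0 = 6.
6 mod 2 = 0, so parity bit = 0.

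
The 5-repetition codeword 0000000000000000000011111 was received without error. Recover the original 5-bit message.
Split into 5-bit blocks: 00000 00000 00000 00000 11111
Data = 00001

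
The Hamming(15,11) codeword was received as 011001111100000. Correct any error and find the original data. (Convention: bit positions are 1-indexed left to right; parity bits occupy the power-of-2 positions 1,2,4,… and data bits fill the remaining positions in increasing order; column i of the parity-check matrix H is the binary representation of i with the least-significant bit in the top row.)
Syndrome s = H · r^T (mod 2), r = 011001111100000:
  s[0] = (101010101010101)·(011001111100000) mod 2 = 0+0+1+0+0+0+1+0+1+0+0+0+0+0+0 mod 2 = 1
  s[1] = (011001100110011)·(011001111100000) mod 2 = 0+1+1+0+0+1+1+0+0+1+0+0+0+0+0 mod 2 = 1
  s[2] = (000111100001111)·(011001111100000) mod 2 = 0+0+0+0+0+1+1+0+0+0+0+0+0+0+0 mod 2 = 0
  s[3] = (000000011111111)·(011001111100000) mod 2 = 0+0+0+0+0+0+0+1+1+1+0+0+0+0+0 mod 2 = 1
Syndrome = 1101
Column 11 of H equals this syndrome → error at bit 11 (1-indexed).
Flip bit 11: 011001111100000 → 011001111110000
Extract data bits at positions {3,5,6,7,9,10,11,12,13,14,15}: 10111110000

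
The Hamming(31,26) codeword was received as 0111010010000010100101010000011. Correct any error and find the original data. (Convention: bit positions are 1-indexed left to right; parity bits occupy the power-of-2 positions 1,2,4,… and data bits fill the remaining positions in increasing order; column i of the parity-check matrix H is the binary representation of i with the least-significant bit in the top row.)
Syndrome s = H · r^T (mod 2), r = 0111010010000010100101010000011:
  s[0] = (1010101010101010101010101010101)·(0111010010000010100101010000011) mod 2 = 0+0+1+0+0+0+0+0+1+0+0+0+0+0+1+0+1+0+0+0+0+0+0+0+0+0+0+0+0+0+1 mod 2 = 1
  s[1] = (0110011001100110011001100110011)·(0111010010000010100101010000011) mod 2 = 0+1+1+0+0+1+0+0+0+0+0+0+0+0+1+0+0+0+0+0+0+1+0+0+0+0+0+0+0+1+1 mod 2 = 1
  s[2] = (0001111000011110000111100001111)·(0111010010000010100101010000011) mod 2 = 0+0+0+1+0+1+0+0+0+0+0+0+0+0+1+0+0+0+0+1+0+1+0+0+0+0+0+0+0+1+1 mod 2 = 1
  s[3] = (0000000111111110000000011111111)·(0111010010000010100101010000011) mod 2 = 0+0+0+0+0+0+0+0+1+0+0+0+0+0+1+0+0+0+0+0+0+0+0+1+0+0+0+0+0+1+1 mod 2 = 1
  s[4] = (0000000000000001111111111111111)·(0111010010000010100101010000011) mod 2 = 0+0+0+0+0+0+0+0+0+0+0+0+0+0+0+0+1+0+0+1+0+1+0+1+0+0+0+0+0+1+1 mod 2 = 0
Syndrome = 11110
Column 15 of H equals this syndrome → error at bit 15 (1-indexed).
Flip bit 15: 0111010010000010100101010000011 → 0111010010000000100101010000011
Extract data bits at positions {3,5,6,7,9,10,11,12,13,14,15,17,18,19,20,21,22,23,24,25,26,27,28,29,30,31}: 10101000000100101010000011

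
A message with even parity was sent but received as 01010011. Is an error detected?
Sum of received bits: 0+1+0+1+0+0+1+1 = 4; 4 mod 2 = 0. Result is 0 → no error detected.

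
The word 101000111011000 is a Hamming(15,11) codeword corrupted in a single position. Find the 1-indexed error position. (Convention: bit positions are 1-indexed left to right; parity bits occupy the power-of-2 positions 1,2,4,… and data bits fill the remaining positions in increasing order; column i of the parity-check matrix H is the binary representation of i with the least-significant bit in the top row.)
Syndrome s = H · r^T (mod 2), r = 101000111011000:
  s[0] = (101010101010101)·(101000111011000) mod 2 = 1+0+1+0+0+0+1+0+1+0+1+0+0+0+0 mod 2 = 1
  s[1] = (011001100110011)·(101000111011000) mod 2 = 0+0+1+0+0+0+1+0+0+0+1+0+0+0+0 mod 2 = 1
  s[2] = (000111100001111)·(101000111011000) mod 2 = 0+0+0+0+0+0+1+0+0+0+0+1+0+0+0 mod 2 = 0
  s[3] = (000000011111111)·(101000111011000) mod 2 = 0+0+0+0+0+0+0+1+1+0+1+1+0+0+0 mod 2 = 0
Syndrome = 1100
Column i of H is the binary representation of i, so the syndrome is the binary index of the flipped bit.
Read s = 1100 with s[0] as LSB: 1·2^0 + 1·2^1 + 0·2^2 + 0·2^3 = 3.
Error is at bit position 3.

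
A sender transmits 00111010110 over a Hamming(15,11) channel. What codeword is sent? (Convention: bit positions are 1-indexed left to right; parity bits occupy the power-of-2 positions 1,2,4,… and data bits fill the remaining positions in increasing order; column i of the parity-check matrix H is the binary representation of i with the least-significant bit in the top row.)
Codeword c = d · G (mod 2), d = 00111010110:
  c[0] = d·G[:,0] = (00111010110)·(11011010101) mod 2 = 0+0+0+1+1+0+1+0+1+0+0 mod 2 = 0
  c[1] = d·G[:,1] = (00111010110)·(10110110011) mod 2 = 0+0+1+1+0+0+1+0+0+1+0 mod 2 = 0
  c[2] = d·G[:,2] = (00111010110)·(10000000000) mod 2 = 0+0+0+0+0+0+0+0+0+0+0 mod 2 = 0
  c[3] = d·G[:,3] = (00111010110)·(01110001111) mod 2 = 0+0+1+1+0+0+0+0+1+1+0 mod 2 = 0
  c[4] = d·G[:,4] = (00111010110)·(01000000000) mod 2 = 0+0+0+0+0+0+0+0+0+0+0 mod 2 = 0
  c[5] = d·G[:,5] = (00111010110)·(00100000000) mod 2 = 0+0+1+0+0+0+0+0+0+0+0 mod 2 = 1
  c[6] = d·G[:,6] = (00111010110)·(00010000000) mod 2 = 0+0+0+1+0+0+0+0+0+0+0 mod 2 = 1
  c[7] = d·G[:,7] = (00111010110)·(00001111111) mod 2 = 0+0+0+0+1+0+1+0+1+1+0 mod 2 = 0
  c[8] = d·G[:,8] = (00111010110)·(00001000000) mod 2 = 0+0+0+0+1+0+0+0+0+0+0 mod 2 = 1
  c[9] = d·G[:,9] = (00111010110)·(00000100000) mod 2 = 0+0+0+0+0+0+0+0+0+0+0 mod 2 = 0
  c[10] = d·G[:,10] = (00111010110)·(00000010000) mod 2 = 0+0+0+0+0+0+1+0+0+0+0 mod 2 = 1
  c[11] = d·G[:,11] = (00111010110)·(00000001000) mod 2 = 0+0+0+0+0+0+0+0+0+0+0 mod 2 = 0
  c[12] = d·G[:,12] = (00111010110)·(00000000100) mod 2 = 0+0+0+0+0+0+0+0+1+0+0 mod 2 = 1
  c[13] = d·G[:,13] = (00111010110)·(00000000010) mod 2 = 0+0+0+0+0+0+0+0+0+1+0 mod 2 = 1
  c[14] = d·G[:,14] = (00111010110)·(00000000001) mod 2 = 0+0+0+0+0+0+0+0+0+0+0 mod 2 = 0
Codeword = 000001101010110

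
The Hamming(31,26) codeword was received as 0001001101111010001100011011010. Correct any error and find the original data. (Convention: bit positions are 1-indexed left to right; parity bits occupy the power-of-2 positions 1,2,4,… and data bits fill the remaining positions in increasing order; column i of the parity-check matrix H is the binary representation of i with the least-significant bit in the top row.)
Syndrome s = H · r^T (mod 2), r = 0001001101111010001100011011010:
  s[0] = (1010101010101010101010101010101)·(0001001101111010001100011011010) mod 2 = 0+0+0+0+0+0+1+0+0+0+1+0+1+0+1+0+0+0+1+0+0+0+0+0+1+0+1+0+0+0+0 mod 2 = 1
  s[1] = (0110011001100110011001100110011)·(0001001101111010001100011011010) mod 2 = 0+0+0+0+0+0+1+0+0+1+1+0+0+0+1+0+0+0+1+0+0+0+0+0+0+0+1+0+0+1+0 mod 2 = 1
  s[2] = (0001111000011110000111100001111)·(0001001101111010001100011011010) mod 2 = 0+0+0+1+0+0+1+0+0+0+0+1+1+0+1+0+0+0+0+1+0+0+0+0+0+0+0+1+0+1+0 mod 2 = 0
  s[3] = (0000000111111110000000011111111)·(0001001101111010001100011011010) mod 2 = 0+0+0+0+0+0+0+1+0+1+1+1+1+0+1+0+0+0+0+0+0+0+0+1+1+0+1+1+0+1+0 mod 2 = 1
  s[4] = (0000000000000001111111111111111)·(0001001101111010001100011011010) mod 2 = 0+0+0+0+0+0+0+0+0+0+0+0+0+0+0+0+0+0+1+1+0+0+0+1+1+0+1+1+0+1+0 mod 2 = 1
Syndrome = 11011
Column 27 of H equals this syndrome → error at bit 27 (1-indexed).
Flip bit 27: 0001001101111010001100011011010 → 0001001101111010001100011001010
Extract data bits at positions {3,5,6,7,9,10,11,12,13,14,15,17,18,19,20,21,22,23,24,25,26,27,28,29,30,31}: 00010111101001100011001010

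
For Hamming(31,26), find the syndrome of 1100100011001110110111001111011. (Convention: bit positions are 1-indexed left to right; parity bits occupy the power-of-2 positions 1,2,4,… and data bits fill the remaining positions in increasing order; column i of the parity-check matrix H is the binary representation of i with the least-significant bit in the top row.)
Syndrome s = H · r^T (mod 2), r = 1100100011001110110111001111011:
  s[0] = (1010101010101010101010101010101)·(1100100011001110110111001111011) mod 2 = 1+0+0+0+1+0+0+0+1+0+0+0+1+0+1+0+1+0+0+0+1+0+0+0+1+0+1+0+0+0+1 mod 2 = 0
  s[1] = (0110011001100110011001100110011)·(1100100011001110110111001111011) mod 2 = 0+1+0+0+0+0+0+0+0+1+0+0+0+1+1+0+0+1+0+0+0+1+0+0+0+1+1+0+0+1+1 mod 2 = 0
  s[2] = (0001111000011110000111100001111)·(1100100011001110110111001111011) mod 2 = 0+0+0+0+1+0+0+0+0+0+0+0+1+1+1+0+0+0+0+1+1+1+0+0+0+0+0+1+0+1+1 mod 2 = 0
  s[3] = (0000000111111110000000011111111)·(1100100011001110110111001111011) mod 2 = 0+0+0+0+0+0+0+0+1+1+0+0+1+1+1+0+0+0+0+0+0+0+0+0+1+1+1+1+0+1+1 mod 2 = 1
  s[4] = (0000000000000001111111111111111)·(1100100011001110110111001111011) mod 2 = 0+0+0+0+0+0+0+0+0+0+0+0+0+0+0+0+1+1+0+1+1+1+0+0+1+1+1+1+0+1+1 mod 2 = 1
Syndrome = 00011
Non-zero syndrome: error at position 24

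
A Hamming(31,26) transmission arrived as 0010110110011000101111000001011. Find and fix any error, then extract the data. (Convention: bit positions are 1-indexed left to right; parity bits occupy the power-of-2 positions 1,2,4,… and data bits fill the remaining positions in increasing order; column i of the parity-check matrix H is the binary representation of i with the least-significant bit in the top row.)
Syndrome s = H · r^T (mod 2), r = 0010110110011000101111000001011:
  s[0] = (1010101010101010101010101010101)·(0010110110011000101111000001011) mod 2 = 0+0+1+0+1+0+0+0+1+0+0+0+1+0+0+0+1+0+1+0+1+0+0+0+0+0+0+0+0+0+1 mod 2 = 0
  s[1] = (0110011001100110011001100110011)·(0010110110011000101111000001011) mod 2 = 0+0+1+0+0+1+0+0+0+0+0+0+0+0+0+0+0+0+1+0+0+1+0+0+0+0+0+0+0+1+1 mod 2 = 0
  s[2] = (0001111000011110000111100001111)·(0010110110011000101111000001011) mod 2 = 0+0+0+0+1+1+0+0+0+0+0+1+1+0+0+0+0+0+0+1+1+1+0+0+0+0+0+1+0+1+1 mod 2 = 0
  s[3] = (0000000111111110000000011111111)·(0010110110011000101111000001011) mod 2 = 0+0+0+0+0+0+0+1+1+0+0+1+1+0+0+0+0+0+0+0+0+0+0+0+0+0+0+1+0+1+1 mod 2 = 1
  s[4] = (0000000000000001111111111111111)·(0010110110011000101111000001011) mod 2 = 0+0+0+0+0+0+0+0+0+0+0+0+0+0+0+0+1+0+1+1+1+1+0+0+0+0+0+1+0+1+1 mod 2 = 0
Syndrome = 00010
Column 8 of H equals this syndrome → error at bit 8 (1-indexed).
Flip bit 8: 0010110110011000101111000001011 → 0010110010011000101111000001011
Extract data bits at positions {3,5,6,7,9,10,11,12,13,14,15,17,18,19,20,21,22,23,24,25,26,27,28,29,30,31}: 11101001100101111000001011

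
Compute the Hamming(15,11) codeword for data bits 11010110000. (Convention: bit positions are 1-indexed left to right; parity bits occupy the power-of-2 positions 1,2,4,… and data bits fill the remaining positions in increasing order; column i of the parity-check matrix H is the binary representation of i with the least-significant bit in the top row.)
Codeword c = d · G (mod 2), d = 11010110000:
  c[0] = d·G[:,0] = (11010110000)·(11011010101) mod 2 = 1+1+0+1+0+0+1+0+0+0+0 mod 2 = 0
  c[1] = d·G[:,1] = (11010110000)·(10110110011) mod 2 = 1+0+0+1+0+1+1+0+0+0+0 mod 2 = 0
  c[2] = d·G[:,2] = (11010110000)·(10000000000) mod 2 = 1+0+0+0+0+0+0+0+0+0+0 mod 2 = 1
  c[3] = d·G[:,3] = (11010110000)·(01110001111) mod 2 = 0+1+0+1+0+0+0+0+0+0+0 mod 2 = 0
  c[4] = d·G[:,4] = (11010110000)·(01000000000) mod 2 = 0+1+0+0+0+0+0+0+0+0+0 mod 2 = 1
  c[5] = d·G[:,5] = (11010110000)·(00100000000) mod 2 = 0+0+0+0+0+0+0+0+0+0+0 mod 2 = 0
  c[6] = d·G[:,6] = (11010110000)·(00010000000) mod 2 = 0+0+0+1+0+0+0+0+0+0+0 mod 2 = 1
  c[7] = d·G[:,7] = (11010110000)·(00001111111) mod 2 = 0+0+0+0+0+1+1+0+0+0+0 mod 2 = 0
  c[8] = d·G[:,8] = (11010110000)·(00001000000) mod 2 = 0+0+0+0+0+0+0+0+0+0+0 mod 2 = 0
  c[9] = d·G[:,9] = (11010110000)·(00000100000) mod 2 = 0+0+0+0+0+1+0+0+0+0+0 mod 2 = 1
  c[10] = d·G[:,10] = (11010110000)·(00000010000) mod 2 = 0+0+0+0+0+0+1+0+0+0+0 mod 2 = 1
  c[11] = d·G[:,11] = (11010110000)·(00000001000) mod 2 = 0+0+0+0+0+0+0+0+0+0+0 mod 2 = 0
  c[12] = d·G[:,12] = (11010110000)·(00000000100) mod 2 = 0+0+0+0+0+0+0+0+0+0+0 mod 2 = 0
  c[13] = d·G[:,13] = (11010110000)·(00000000010) mod 2 = 0+0+0+0+0+0+0+0+0+0+0 mod 2 = 0
  c[14] = d·G[:,14] = (11010110000)·(00000000001) mod 2 = 0+0+0+0+0+0+0+0+0+0+0 mod 2 = 0
Codeword = 001010100110000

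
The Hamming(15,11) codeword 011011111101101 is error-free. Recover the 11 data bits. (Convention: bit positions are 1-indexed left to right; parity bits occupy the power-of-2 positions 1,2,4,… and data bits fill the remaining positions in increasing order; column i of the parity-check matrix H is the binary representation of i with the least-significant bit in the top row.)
Parity bits occupy power-of-2 positions; data bits are at positions {3,5,6,7,9,10,11,12,13,14,15} (1-indexed).
Extract: c[3]=1 c[5]=1 c[6]=1 c[7]=1 c[9]=1 c[10]=1 c[11]=0 c[12]=1 c[13]=1 c[14]=0 c[15]=1
Data = 11111101101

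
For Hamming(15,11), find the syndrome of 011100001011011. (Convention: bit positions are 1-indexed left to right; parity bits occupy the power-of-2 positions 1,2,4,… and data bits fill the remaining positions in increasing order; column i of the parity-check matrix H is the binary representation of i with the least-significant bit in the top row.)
Syndrome s = H · r^T (mod 2), r = 011100001011011:
  s[0] = (101010101010101)·(011100001011011) mod 2 = 0+0+1+0+0+0+0+0+1+0+1+0+0+0+1 mod 2 = 0
  s[1] = (011001100110011)·(011100001011011) mod 2 = 0+1+1+0+0+0+0+0+0+0+1+0+0+1+1 mod 2 = 1
  s[2] = (000111100001111)·(011100001011011) mod 2 = 0+0+0+1+0+0+0+0+0+0+0+1+0+1+1 mod 2 = 0
  s[3] = (000000011111111)·(011100001011011) mod 2 = 0+0+0+0+0+0+0+0+1+0+1+1+0+1+1 mod 2 = 1
Syndrome = 0101
Non-zero syndrome: error at position 10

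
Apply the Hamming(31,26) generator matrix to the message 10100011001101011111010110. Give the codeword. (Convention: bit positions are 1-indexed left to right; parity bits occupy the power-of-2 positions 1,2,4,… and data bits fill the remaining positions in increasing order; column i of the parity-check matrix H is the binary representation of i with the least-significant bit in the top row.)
Codeword c = d · G (mod 2), d = 10100011001101011111010110:
  c[0] = d·G[:,0] = (10100011001101011111010110)·(11011010101101010101010101) mod 2 = 1+0+0+0+0+0+1+0+0+0+1+1+0+1+0+1+0+1+0+1+0+1+0+1+0+0 mod 2 = 0
  c[1] = d·G[:,1] = (10100011001101011111010110)·(10110110011011001100110011) mod 2 = 1+0+1+0+0+0+1+0+0+0+1+0+0+1+0+0+1+1+0+0+0+1+0+0+1+0 mod 2 = 1
  c[2] = d·G[:,2] = (10100011001101011111010110)·(10000000000000000000000000) mod 2 = 1+0+0+0+0+0+0+0+0+0+0+0+0+0+0+0+0+0+0+0+0+0+0+0+0+0 mod 2 = 1
  c[3] = d·G[:,3] = (10100011001101011111010110)·(01110001111000111100001111) mod 2 = 0+0+1+0+0+0+0+1+0+0+1+0+0+0+0+1+1+1+0+0+0+0+0+1+1+0 mod 2 = 0
  c[4] = d·G[:,4] = (10100011001101011111010110)·(01000000000000000000000000) mod 2 = 0+0+0+0+0+0+0+0+0+0+0+0+0+0+0+0+0+0+0+0+0+0+0+0+0+0 mod 2 = 0
  c[5] = d·G[:,5] = (10100011001101011111010110)·(00100000000000000000000000) mod 2 = 0+0+1+0+0+0+0+0+0+0+0+0+0+0+0+0+0+0+0+0+0+0+0+0+0+0 mod 2 = 1
  c[6] = d·G[:,6] = (10100011001101011111010110)·(00010000000000000000000000) mod 2 = 0+0+0+0+0+0+0+0+0+0+0+0+0+0+0+0+0+0+0+0+0+0+0+0+0+0 mod 2 = 0
  c[7] = d·G[:,7] = (10100011001101011111010110)·(00001111111000000011111111) mod 2 = 0+0+0+0+0+0+1+1+0+0+1+0+0+0+0+0+0+0+1+1+0+1+0+1+1+0 mod 2 = 0
  c[8] = d·G[:,8] = (10100011001101011111010110)·(00001000000000000000000000) mod 2 = 0+0+0+0+0+0+0+0+0+0+0+0+0+0+0+0+0+0+0+0+0+0+0+0+0+0 mod 2 = 0
  c[9] = d·G[:,9] = (10100011001101011111010110)·(00000100000000000000000000) mod 2 = 0+0+0+0+0+0+0+0+0+0+0+0+0+0+0+0+0+0+0+0+0+0+0+0+0+0 mod 2 = 0
  c[10] = d·G[:,10] = (10100011001101011111010110)·(00000010000000000000000000) mod 2 = 0+0+0+0+0+0+1+0+0+0+0+0+0+0+0+0+0+0+0+0+0+0+0+0+0+0 mod 2 = 1
  c[11] = d·G[:,11] = (10100011001101011111010110)·(00000001000000000000000000) mod 2 = 0+0+0+0+0+0+0+1+0+0+0+0+0+0+0+0+0+0+0+0+0+0+0+0+0+0 mod 2 = 1
  c[12] = d·G[:,12] = (10100011001101011111010110)·(00000000100000000000000000) mod 2 = 0+0+0+0+0+0+0+0+0+0+0+0+0+0+0+0+0+0+0+0+0+0+0+0+0+0 mod 2 = 0
  c[13] = d·G[:,13] = (10100011001101011111010110)·(00000000010000000000000000) mod 2 = 0+0+0+0+0+0+0+0+0+0+0+0+0+0+0+0+0+0+0+0+0+0+0+0+0+0 mod 2 = 0
  c[14] = d·G[:,14] = (10100011001101011111010110)·(00000000001000000000000000) mod 2 = 0+0+0+0+0+0+0+0+0+0+1+0+0+0+0+0+0+0+0+0+0+0+0+0+0+0 mod 2 = 1
  c[15] = d·G[:,15] = (10100011001101011111010110)·(00000000000111111111111111) mod 2 = 0+0+0+0+0+0+0+0+0+0+0+1+0+1+0+1+1+1+1+1+0+1+0+1+1+0 mod 2 = 0
  c[16] = d·G[:,16] = (10100011001101011111010110)·(00000000000100000000000000) mod 2 = 0+0+0+0+0+0+0+0+0+0+0+1+0+0+0+0+0+0+0+0+0+0+0+0+0+0 mod 2 = 1
  c[17] = d·G[:,17] = (10100011001101011111010110)·(00000000000010000000000000) mod 2 = 0+0+0+0+0+0+0+0+0+0+0+0+0+0+0+0+0+0+0+0+0+0+0+0+0+0 mod 2 = 0
  c[18] = d·G[:,18] = (10100011001101011111010110)·(00000000000001000000000000) mod 2 = 0+0+0+0+0+0+0+0+0+0+0+0+0+1+0+0+0+0+0+0+0+0+0+0+0+0 mod 2 = 1
  c[19] = d·G[:,19] = (10100011001101011111010110)·(00000000000000100000000000) mod 2 = 0+0+0+0+0+0+0+0+0+0+0+0+0+0+0+0+0+0+0+0+0+0+0+0+0+0 mod 2 = 0
  c[20] = d·G[:,20] = (10100011001101011111010110)·(00000000000000010000000000) mod 2 = 0+0+0+0+0+0+0+0+0+0+0+0+0+0+0+1+0+0+0+0+0+0+0+0+0+0 mod 2 = 1
  c[21] = d·G[:,21] = (10100011001101011111010110)·(00000000000000001000000000) mod 2 = 0+0+0+0+0+0+0+0+0+0+0+0+0+0+0+0+1+0+0+0+0+0+0+0+0+0 mod 2 = 1
  c[22] = d·G[:,22] = (10100011001101011111010110)·(00000000000000000100000000) mod 2 = 0+0+0+0+0+0+0+0+0+0+0+0+0+0+0+0+0+1+0+0+0+0+0+0+0+0 mod 2 = 1
  c[23] = d·G[:,23] = (10100011001101011111010110)·(00000000000000000010000000) mod 2 = 0+0+0+0+0+0+0+0+0+0+0+0+0+0+0+0+0+0+1+0+0+0+0+0+0+0 mod 2 = 1
  c[24] = d·G[:,24] = (10100011001101011111010110)·(00000000000000000001000000) mod 2 = 0+0+0+0+0+0+0+0+0+0+0+0+0+0+0+0+0+0+0+1+0+0+0+0+0+0 mod 2 = 1
  c[25] = d·G[:,25] = (10100011001101011111010110)·(00000000000000000000100000) mod 2 = 0+0+0+0+0+0+0+0+0+0+0+0+0+0+0+0+0+0+0+0+0+0+0+0+0+0 mod 2 = 0
  c[26] = d·G[:,26] = (10100011001101011111010110)·(00000000000000000000010000) mod 2 = 0+0+0+0+0+0+0+0+0+0+0+0+0+0+0+0+0+0+0+0+0+1+0+0+0+0 mod 2 = 1
  c[27] = d·G[:,27] = (10100011001101011111010110)·(00000000000000000000001000) mod 2 = 0+0+0+0+0+0+0+0+0+0+0+0+0+0+0+0+0+0+0+0+0+0+0+0+0+0 mod 2 = 0
  c[28] = d·G[:,28] = (10100011001101011111010110)·(00000000000000000000000100) mod 2 = 0+0+0+0+0+0+0+0+0+0+0+0+0+0+0+0+0+0+0+0+0+0+0+1+0+0 mod 2 = 1
  c[29] = d·G[:,29] = (10100011001101011111010110)·(00000000000000000000000010) mod 2 = 0+0+0+0+0+0+0+0+0+0+0+0+0+0+0+0+0+0+0+0+0+0+0+0+1+0 mod 2 = 1
  c[30] = d·G[:,30] = (10100011001101011111010110)·(00000000000000000000000001) mod 2 = 0+0+0+0+0+0+0+0+0+0+0+0+0+0+0+0+0+0+0+0+0+0+0+0+0+0 mod 2 = 0
Codeword = 0110010000110010101011111010110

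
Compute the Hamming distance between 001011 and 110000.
XOR = 111011, count of 1s = 5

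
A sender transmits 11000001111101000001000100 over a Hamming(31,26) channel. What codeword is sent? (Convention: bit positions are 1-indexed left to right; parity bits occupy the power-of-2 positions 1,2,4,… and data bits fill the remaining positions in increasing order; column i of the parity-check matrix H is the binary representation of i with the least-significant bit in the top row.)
Codeword c = d · G (mod 2), d = 11000001111101000001000100:
  c[0] = d·G[:,0] = (11000001111101000001000100)·(11011010101101010101010101) mod 2 = 1+1+0+0+0+0+0+0+1+0+1+1+0+1+0+0+0+0+0+1+0+0+0+1+0+0 mod 2 = 0
  c[1] = d·G[:,1] = (11000001111101000001000100)·(10110110011011001100110011) mod 2 = 1+0+0+0+0+0+0+0+0+1+1+0+0+1+0+0+0+0+0+0+0+0+0+0+0+0 mod 2 = 0
  c[2] = d·G[:,2] = (11000001111101000001000100)·(10000000000000000000000000) mod 2 = 1+0+0+0+0+0+0+0+0+0+0+0+0+0+0+0+0+0+0+0+0+0+0+0+0+0 mod 2 = 1
  c[3] = d·G[:,3] = (11000001111101000001000100)·(01110001111000111100001111) mod 2 = 0+1+0+0+0+0+0+1+1+1+1+0+0+0+0+0+0+0+0+0+0+0+0+1+0+0 mod 2 = 0
  c[4] = d·G[:,4] = (11000001111101000001000100)·(01000000000000000000000000) mod 2 = 0+1+0+0+0+0+0+0+0+0+0+0+0+0+0+0+0+0+0+0+0+0+0+0+0+0 mod 2 = 1
  c[5] = d·G[:,5] = (11000001111101000001000100)·(00100000000000000000000000) mod 2 = 0+0+0+0+0+0+0+0+0+0+0+0+0+0+0+0+0+0+0+0+0+0+0+0+0+0 mod 2 = 0
  c[6] = d·G[:,6] = (11000001111101000001000100)·(00010000000000000000000000) mod 2 = 0+0+0+0+0+0+0+0+0+0+0+0+0+0+0+0+0+0+0+0+0+0+0+0+0+0 mod 2 = 0
  c[7] = d·G[:,7] = (11000001111101000001000100)·(00001111111000000011111111) mod 2 = 0+0+0+0+0+0+0+1+1+1+1+0+0+0+0+0+0+0+0+1+0+0+0+1+0+0 mod 2 = 0
  c[8] = d·G[:,8] = (11000001111101000001000100)·(00001000000000000000000000) mod 2 = 0+0+0+0+0+0+0+0+0+0+0+0+0+0+0+0+0+0+0+0+0+0+0+0+0+0 mod 2 = 0
  c[9] = d·G[:,9] = (11000001111101000001000100)·(00000100000000000000000000) mod 2 = 0+0+0+0+0+0+0+0+0+0+0+0+0+0+0+0+0+0+0+0+0+0+0+0+0+0 mod 2 = 0
  c[10] = d·G[:,10] = (11000001111101000001000100)·(00000010000000000000000000) mod 2 = 0+0+0+0+0+0+0+0+0+0+0+0+0+0+0+0+0+0+0+0+0+0+0+0+0+0 mod 2 = 0
  c[11] = d·G[:,11] = (11000001111101000001000100)·(00000001000000000000000000) mod 2 = 0+0+0+0+0+0+0+1+0+0+0+0+0+0+0+0+0+0+0+0+0+0+0+0+0+0 mod 2 = 1
  c[12] = d·G[:,12] = (11000001111101000001000100)·(00000000100000000000000000) mod 2 = 0+0+0+0+0+0+0+0+1+0+0+0+0+0+0+0+0+0+0+0+0+0+0+0+0+0 mod 2 = 1
  c[13] = d·G[:,13] = (11000001111101000001000100)·(00000000010000000000000000) mod 2 = 0+0+0+0+0+0+0+0+0+1+0+0+0+0+0+0+0+0+0+0+0+0+0+0+0+0 mod 2 = 1
  c[14] = d·G[:,14] = (11000001111101000001000100)·(00000000001000000000000000) mod 2 = 0+0+0+0+0+0+0+0+0+0+1+0+0+0+0+0+0+0+0+0+0+0+0+0+0+0 mod 2 = 1
  c[15] = d·G[:,15] = (11000001111101000001000100)·(00000000000111111111111111) mod 2 = 0+0+0+0+0+0+0+0+0+0+0+1+0+1+0+0+0+0+0+1+0+0+0+1+0+0 mod 2 = 0
  c[16] = d·G[:,16] = (11000001111101000001000100)·(00000000000100000000000000) mod 2 = 0+0+0+0+0+0+0+0+0+0+0+1+0+0+0+0+0+0+0+0+0+0+0+0+0+0 mod 2 = 1
  c[17] = d·G[:,17] = (11000001111101000001000100)·(00000000000010000000000000) mod 2 = 0+0+0+0+0+0+0+0+0+0+0+0+0+0+0+0+0+0+0+0+0+0+0+0+0+0 mod 2 = 0
  c[18] = d·G[:,18] = (11000001111101000001000100)·(00000000000001000000000000) mod 2 = 0+0+0+0+0+0+0+0+0+0+0+0+0+1+0+0+0+0+0+0+0+0+0+0+0+0 mod 2 = 1
  c[19] = d·G[:,19] = (11000001111101000001000100)·(00000000000000100000000000) mod 2 = 0+0+0+0+0+0+0+0+0+0+0+0+0+0+0+0+0+0+0+0+0+0+0+0+0+0 mod 2 = 0
  c[20] = d·G[:,20] = (11000001111101000001000100)·(00000000000000010000000000) mod 2 = 0+0+0+0+0+0+0+0+0+0+0+0+0+0+0+0+0+0+0+0+0+0+0+0+0+0 mod 2 = 0
  c[21] = d·G[:,21] = (11000001111101000001000100)·(00000000000000001000000000) mod 2 = 0+0+0+0+0+0+0+0+0+0+0+0+0+0+0+0+0+0+0+0+0+0+0+0+0+0 mod 2 = 0
  c[22] = d·G[:,22] = (11000001111101000001000100)·(00000000000000000100000000) mod 2 = 0+0+0+0+0+0+0+0+0+0+0+0+0+0+0+0+0+0+0+0+0+0+0+0+0+0 mod 2 = 0
  c[23] = d·G[:,23] = (11000001111101000001000100)·(00000000000000000010000000) mod 2 = 0+0+0+0+0+0+0+0+0+0+0+0+0+0+0+0+0+0+0+0+0+0+0+0+0+0 mod 2 = 0
  c[24] = d·G[:,24] = (11000001111101000001000100)·(00000000000000000001000000) mod 2 = 0+0+0+0+0+0+0+0+0+0+0+0+0+0+0+0+0+0+0+1+0+0+0+0+0+0 mod 2 = 1
  c[25] = d·G[:,25] = (11000001111101000001000100)·(00000000000000000000100000) mod 2 = 0+0+0+0+0+0+0+0+0+0+0+0+0+0+0+0+0+0+0+0+0+0+0+0+0+0 mod 2 = 0
  c[26] = d·G[:,26] = (11000001111101000001000100)·(00000000000000000000010000) mod 2 = 0+0+0+0+0+0+0+0+0+0+0+0+0+0+0+0+0+0+0+0+0+0+0+0+0+0 mod 2 = 0
  c[27] = d·G[:,27] = (11000001111101000001000100)·(00000000000000000000001000) mod 2 = 0+0+0+0+0+0+0+0+0+0+0+0+0+0+0+0+0+0+0+0+0+0+0+0+0+0 mod 2 = 0
  c[28] = d·G[:,28] = (11000001111101000001000100)·(00000000000000000000000100) mod 2 = 0+0+0+0+0+0+0+0+0+0+0+0+0+0+0+0+0+0+0+0+0+0+0+1+0+0 mod 2 = 1
  c[29] = d·G[:,29] = (11000001111101000001000100)·(00000000000000000000000010) mod 2 = 0+0+0+0+0+0+0+0+0+0+0+0+0+0+0+0+0+0+0+0+0+0+0+0+0+0 mod 2 = 0
  c[30] = d·G[:,30] = (11000001111101000001000100)·(00000000000000000000000001) mod 2 = 0+0+0+0+0+0+0+0+0+0+0+0+0+0+0+0+0+0+0+0+0+0+0+0+0+0 mod 2 = 0
Codeword = 0010100000011110101000001000100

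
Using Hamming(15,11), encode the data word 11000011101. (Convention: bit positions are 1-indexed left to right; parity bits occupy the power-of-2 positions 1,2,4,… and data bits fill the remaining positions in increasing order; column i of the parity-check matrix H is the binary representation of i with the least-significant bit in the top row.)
Codeword c = d · G (mod 2), d = 11000011101:
  c[0] = d·G[:,0] = (11000011101)·(11011010101) mod 2 = 1+1+0+0+0+0+1+0+1+0+1 mod 2 = 1
  c[1] = d·G[:,1] = (11000011101)·(10110110011) mod 2 = 1+0+0+0+0+0+1+0+0+0+1 mod 2 = 1
  c[2] = d·G[:,2] = (11000011101)·(10000000000) mod 2 = 1+0+0+0+0+0+0+0+0+0+0 mod 2 = 1
  c[3] = d·G[:,3] = (11000011101)·(01110001111) mod 2 = 0+1+0+0+0+0+0+1+1+0+1 mod 2 = 0
  c[4] = d·G[:,4] = (11000011101)·(01000000000) mod 2 = 0+1+0+0+0+0+0+0+0+0+0 mod 2 = 1
  c[5] = d·G[:,5] = (11000011101)·(00100000000) mod 2 = 0+0+0+0+0+0+0+0+0+0+0 mod 2 = 0
  c[6] = d·G[:,6] = (11000011101)·(00010000000) mod 2 = 0+0+0+0+0+0+0+0+0+0+0 mod 2 = 0
  c[7] = d·G[:,7] = (11000011101)·(00001111111) mod 2 = 0+0+0+0+0+0+1+1+1+0+1 mod 2 = 0
  c[8] = d·G[:,8] = (11000011101)·(00001000000) mod 2 = 0+0+0+0+0+0+0+0+0+0+0 mod 2 = 0
  c[9] = d·G[:,9] = (11000011101)·(00000100000) mod 2 = 0+0+0+0+0+0+0+0+0+0+0 mod 2 = 0
  c[10] = d·G[:,10] = (11000011101)·(00000010000) mod 2 = 0+0+0+0+0+0+1+0+0+0+0 mod 2 = 1
  c[11] = d·G[:,11] = (11000011101)·(00000001000) mod 2 = 0+0+0+0+0+0+0+1+0+0+0 mod 2 = 1
  c[12] = d·G[:,12] = (11000011101)·(00000000100) mod 2 = 0+0+0+0+0+0+0+0+1+0+0 mod 2 = 1
  c[13] = d·G[:,13] = (11000011101)·(00000000010) mod 2 = 0+0+0+0+0+0+0+0+0+0+0 mod 2 = 0
  c[14] = d·G[:,14] = (11000011101)·(00000000001) mod 2 = 0+0+0+0+0+0+0+0+0+0+1 mod 2 = 1
Codeword = 111010000011101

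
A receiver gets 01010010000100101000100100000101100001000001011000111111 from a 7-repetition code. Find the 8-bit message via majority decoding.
Split into 7-bit blocks and majority-vote each:
  block 1 = 0101001: 3 ones, 4 zeros → 0
  block 2 = 0000100: 1 ones, 6 zeros → 0
  block 3 = 1010001: 3 ones, 4 zeros → 0
  block 4 = 0010000: 1 ones, 6 zeros → 0
  block 5 = 0101100: 3 ones, 4 zeros → 0
  block 6 = 0010000: 1 ones, 6 zeros → 0
  block 7 = 0101100: 3 ones, 4 zeros → 0
  block 8 = 0111111: 6 ones, 1 zeros → 1
Decoded = 00000001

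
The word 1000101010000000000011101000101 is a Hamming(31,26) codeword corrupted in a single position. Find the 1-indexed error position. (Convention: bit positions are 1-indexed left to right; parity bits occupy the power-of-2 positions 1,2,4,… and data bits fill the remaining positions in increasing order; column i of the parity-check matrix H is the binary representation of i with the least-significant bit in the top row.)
Syndrome s = H · r^T (mod 2), r = 1000101010000000000011101000101:
  s[0] = (1010101010101010101010101010101)·(1000101010000000000011101000101) mod 2 = 1+0+0+0+1+0+1+0+1+0+0+0+0+0+0+0+0+0+0+0+1+0+1+0+1+0+0+0+1+0+1 mod 2 = 1
  s[1] = (0110011001100110011001100110011)·(1000101010000000000011101000101) mod 2 = 0+0+0+0+0+0+1+0+0+0+0+0+0+0+0+0+0+0+0+0+0+1+1+0+0+0+0+0+0+0+1 mod 2 = 0
  s[2] = (0001111000011110000111100001111)·(1000101010000000000011101000101) mod 2 = 0+0+0+0+1+0+1+0+0+0+0+0+0+0+0+0+0+0+0+0+1+1+1+0+0+0+0+0+1+0+1 mod 2 = 1
  s[3] = (0000000111111110000000011111111)·(1000101010000000000011101000101) mod 2 = 0+0+0+0+0+0+0+0+1+0+0+0+0+0+0+0+0+0+0+0+0+0+0+0+1+0+0+0+1+0+1 mod 2 = 0
  s[4] = (0000000000000001111111111111111)·(1000101010000000000011101000101) mod 2 = 0+0+0+0+0+0+0+0+0+0+0+0+0+0+0+0+0+0+0+0+1+1+1+0+1+0+0+0+1+0+1 mod 2 = 0
Syndrome = 10100
Column i of H is the binary representation of i, so the syndrome is the binary index of the flipped bit.
Read s = 10100 with s[0] as LSB: 1·2^0 + 0·2^1 + 1·2^2 + 0·2^3 + 0·2^4 = 5.
Error is at bit position 5.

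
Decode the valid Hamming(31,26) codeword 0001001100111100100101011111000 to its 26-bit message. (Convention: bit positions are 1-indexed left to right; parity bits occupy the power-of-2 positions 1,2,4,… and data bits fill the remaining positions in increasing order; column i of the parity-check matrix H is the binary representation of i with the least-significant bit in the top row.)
Parity bits occupy power-of-2 positions; data bits are at positions {3,5,6,7,9,10,11,12,13,14,15,17,18,19,20,21,22,23,24,25,26,27,28,29,30,31} (1-indexed).
Extract: c[3]=0 c[5]=0 c[6]=0 c[7]=1 c[9]=0 c[10]=0 c[11]=1 c[12]=1 c[13]=1 c[14]=1 c[15]=0 c[17]=1 c[18]=0 c[19]=0 c[20]=1 c[21]=0 c[22]=1 c[23]=0 c[24]=1 c[25]=1 c[26]=1 c[27]=1 c[28]=1 c[29]=0 c[30]=0 c[31]=0
Data = 00010011110100101011111000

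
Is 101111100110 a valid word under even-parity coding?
Sum of all bits: 1+0+1+1+1+1+1+0+0+1+1+0 = 8; 8 mod 2 = 0. Result is 0 → valid parity.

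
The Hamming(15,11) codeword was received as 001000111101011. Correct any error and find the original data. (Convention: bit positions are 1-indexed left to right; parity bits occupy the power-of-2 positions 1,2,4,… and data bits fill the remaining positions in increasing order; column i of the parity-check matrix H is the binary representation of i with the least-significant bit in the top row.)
Syndrome s = H · r^T (mod 2), r = 001000111101011:
  s[0] = (101010101010101)·(001000111101011) mod 2 = 0+0+1+0+0+0+1+0+1+0+0+0+0+0+1 mod 2 = 0
  s[1] = (011001100110011)·(001000111101011) mod 2 = 0+0+1+0+0+0+1+0+0+1+0+0+0+1+1 mod 2 = 1
  s[2] = (000111100001111)·(001000111101011) mod 2 = 0+0+0+0+0+0+1+0+0+0+0+1+0+1+1 mod 2 = 0
  s[3] = (000000011111111)·(001000111101011) mod 2 = 0+0+0+0+0+0+0+1+1+1+0+1+0+1+1 mod 2 = 0
Syndrome = 0100
Column 2 of H equals this syndrome → error at bit 2 (1-indexed).
Flip bit 2: 001000111101011 → 011000111101011
Extract data bits at positions {3,5,6,7,9,10,11,12,13,14,15}: 10011101011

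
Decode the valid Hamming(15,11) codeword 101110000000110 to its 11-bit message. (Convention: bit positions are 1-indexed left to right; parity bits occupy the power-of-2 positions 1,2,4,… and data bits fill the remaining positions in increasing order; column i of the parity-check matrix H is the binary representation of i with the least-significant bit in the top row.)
Parity bits occupy power-of-2 positions; data bits are at positions {3,5,6,7,9,10,11,12,13,14,15} (1-indexed).
Extract: c[3]=1 c[5]=1 c[6]=0 c[7]=0 c[9]=0 c[10]=0 c[11]=0 c[12]=0 c[13]=1 c[14]=1 c[15]=0
Data = 11000000110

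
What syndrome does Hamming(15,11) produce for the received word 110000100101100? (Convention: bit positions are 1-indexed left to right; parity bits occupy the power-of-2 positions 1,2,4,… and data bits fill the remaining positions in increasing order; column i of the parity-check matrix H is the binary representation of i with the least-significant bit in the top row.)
Syndrome s = H · r^T (mod 2), r = 110000100101100:
  s[0] = (101010101010101)·(110000100101100) mod 2 = 1+0+0+0+0+0+1+0+0+0+0+0+1+0+0 mod 2 = 1
  s[1] = (011001100110011)·(110000100101100) mod 2 = 0+1+0+0+0+0+1+0+0+1+0+0+0+0+0 mod 2 = 1
  s[2] = (000111100001111)·(110000100101100) mod 2 = 0+0+0+0+0+0+1+0+0+0+0+1+1+0+0 mod 2 = 1
  s[3] = (000000011111111)·(110000100101100) mod 2 = 0+0+0+0+0+0+0+0+0+1+0+1+1+0+0 mod 2 = 1
Syndrome = 1111
Non-zero syndrome: error at position 15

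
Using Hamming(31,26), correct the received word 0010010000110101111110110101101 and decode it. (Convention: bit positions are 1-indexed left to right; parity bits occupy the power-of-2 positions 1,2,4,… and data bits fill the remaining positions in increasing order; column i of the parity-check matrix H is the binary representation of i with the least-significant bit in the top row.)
Syndrome s = H · r^T (mod 2), r = 0010010000110101111110110101101:
  s[0] = (1010101010101010101010101010101)·(0010010000110101111110110101101) mod 2 = 0+0+1+0+0+0+0+0+0+0+1+0+0+0+0+0+1+0+1+0+1+0+1+0+0+0+0+0+1+0+1 mod 2 = 0
  s[1] = (0110011001100110011001100110011)·(0010010000110101111110110101101) mod 2 = 0+0+1+0+0+1+0+0+0+0+1+0+0+1+0+0+0+1+1+0+0+0+1+0+0+1+0+0+0+0+1 mod 2 = 1
  s[2] = (0001111000011110000111100001111)·(0010010000110101111110110101101) mod 2 = 0+0+0+0+0+1+0+0+0+0+0+1+0+1+0+0+0+0+0+1+1+0+1+0+0+0+0+1+1+0+1 mod 2 = 1
  s[3] = (0000000111111110000000011111111)·(0010010000110101111110110101101) mod 2 = 0+0+0+0+0+0+0+0+0+0+1+1+0+1+0+0+0+0+0+0+0+0+0+1+0+1+0+1+1+0+1 mod 2 = 0
  s[4] = (0000000000000001111111111111111)·(0010010000110101111110110101101) mod 2 = 0+0+0+0+0+0+0+0+0+0+0+0+0+0+0+1+1+1+1+1+1+0+1+1+0+1+0+1+1+0+1 mod 2 = 0
Syndrome = 01100
Column 6 of H equals this syndrome → error at bit 6 (1-indexed).
Flip bit 6: 0010010000110101111110110101101 → 0010000000110101111110110101101
Extract data bits at positions {3,5,6,7,9,10,11,12,13,14,15,17,18,19,20,21,22,23,24,25,26,27,28,29,30,31}: 10000011010111110110101101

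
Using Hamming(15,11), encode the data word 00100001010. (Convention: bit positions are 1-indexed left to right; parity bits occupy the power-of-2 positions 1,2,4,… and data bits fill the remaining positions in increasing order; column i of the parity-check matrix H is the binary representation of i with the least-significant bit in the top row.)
Codeword c = d · G (mod 2), d = 00100001010:
  c[0] = d·G[:,0] = (00100001010)·(11011010101) mod 2 = 0+0+0+0+0+0+0+0+0+0+0 mod 2 = 0
  c[1] = d·G[:,1] = (00100001010)·(10110110011) mod 2 = 0+0+1+0+0+0+0+0+0+1+0 mod 2 = 0
  c[2] = d·G[:,2] = (00100001010)·(10000000000) mod 2 = 0+0+0+0+0+0+0+0+0+0+0 mod 2 = 0
  c[3] = d·G[:,3] = (00100001010)·(01110001111) mod 2 = 0+0+1+0+0+0+0+1+0+1+0 mod 2 = 1
  c[4] = d·G[:,4] = (00100001010)·(01000000000) mod 2 = 0+0+0+0+0+0+0+0+0+0+0 mod 2 = 0
  c[5] = d·G[:,5] = (00100001010)·(00100000000) mod 2 = 0+0+1+0+0+0+0+0+0+0+0 mod 2 = 1
  c[6] = d·G[:,6] = (00100001010)·(00010000000) mod 2 = 0+0+0+0+0+0+0+0+0+0+0 mod 2 = 0
  c[7] = d·G[:,7] = (00100001010)·(00001111111) mod 2 = 0+0+0+0+0+0+0+1+0+1+0 mod 2 = 0
  c[8] = d·G[:,8] = (00100001010)·(00001000000) mod 2 = 0+0+0+0+0+0+0+0+0+0+0 mod 2 = 0
  c[9] = d·G[:,9] = (00100001010)·(00000100000) mod 2 = 0+0+0+0+0+0+0+0+0+0+0 mod 2 = 0
  c[10] = d·G[:,10] = (00100001010)·(00000010000) mod 2 = 0+0+0+0+0+0+0+0+0+0+0 mod 2 = 0
  c[11] = d·G[:,11] = (00100001010)·(00000001000) mod 2 = 0+0+0+0+0+0+0+1+0+0+0 mod 2 = 1
  c[12] = d·G[:,12] = (00100001010)·(00000000100) mod 2 = 0+0+0+0+0+0+0+0+0+0+0 mod 2 = 0
  c[13] = d·G[:,13] = (00100001010)·(00000000010) mod 2 = 0+0+0+0+0+0+0+0+0+1+0 mod 2 = 1
  c[14] = d·G[:,14] = (00100001010)·(00000000001) mod 2 = 0+0+0+0+0+0+0+0+0+0+0 mod 2 = 0
Codeword = 000101000001010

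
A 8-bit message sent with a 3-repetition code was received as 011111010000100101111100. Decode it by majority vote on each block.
Split into 3-bit blocks and majority-vote each:
  block 1 = 011: 2 ones, 1 zeros → 1
  block 2 = 111: 3 ones, 0 zeros → 1
  block 3 = 010: 1 ones, 2 zeros → 0
  block 4 = 000: 0 ones, 3 zeros → 0
  block 5 = 100: 1 ones, 2 zeros → 0
  block 6 = 101: 2 ones, 1 zeros → 1
  block 7 = 111: 3 ones, 0 zeros → 1
  block 8 = 100: 1 ones, 2 zeros → 0
Decoded = 11000110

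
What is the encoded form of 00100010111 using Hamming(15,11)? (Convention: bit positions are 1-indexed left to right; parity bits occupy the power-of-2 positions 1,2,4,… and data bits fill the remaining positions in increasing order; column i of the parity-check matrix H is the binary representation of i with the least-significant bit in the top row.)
Codeword c = d · G (mod 2), d = 00100010111:
  c[0] = d·G[:,0] = (00100010111)·(11011010101) mod 2 = 0+0+0+0+0+0+1+0+1+0+1 mod 2 = 1
  c[1] = d·G[:,1] = (00100010111)·(10110110011) mod 2 = 0+0+1+0+0+0+1+0+0+1+1 mod 2 = 0
  c[2] = d·G[:,2] = (00100010111)·(10000000000) mod 2 = 0+0+0+0+0+0+0+0+0+0+0 mod 2 = 0
  c[3] = d·G[:,3] = (00100010111)·(01110001111) mod 2 = 0+0+1+0+0+0+0+0+1+1+1 mod 2 = 0
  c[4] = d·G[:,4] = (00100010111)·(01000000000) mod 2 = 0+0+0+0+0+0+0+0+0+0+0 mod 2 = 0
  c[5] = d·G[:,5] = (00100010111)·(00100000000) mod 2 = 0+0+1+0+0+0+0+0+0+0+0 mod 2 = 1
  c[6] = d·G[:,6] = (00100010111)·(00010000000) mod 2 = 0+0+0+0+0+0+0+0+0+0+0 mod 2 = 0
  c[7] = d·G[:,7] = (00100010111)·(00001111111) mod 2 = 0+0+0+0+0+0+1+0+1+1+1 mod 2 = 0
  c[8] = d·G[:,8] = (00100010111)·(00001000000) mod 2 = 0+0+0+0+0+0+0+0+0+0+0 mod 2 = 0
  c[9] = d·G[:,9] = (00100010111)·(00000100000) mod 2 = 0+0+0+0+0+0+0+0+0+0+0 mod 2 = 0
  c[10] = d·G[:,10] = (00100010111)·(00000010000) mod 2 = 0+0+0+0+0+0+1+0+0+0+0 mod 2 = 1
  c[11] = d·G[:,11] = (00100010111)·(00000001000) mod 2 = 0+0+0+0+0+0+0+0+0+0+0 mod 2 = 0
  c[12] = d·G[:,12] = (00100010111)·(00000000100) mod 2 = 0+0+0+0+0+0+0+0+1+0+0 mod 2 = 1
  c[13] = d·G[:,13] = (00100010111)·(00000000010) mod 2 = 0+0+0+0+0+0+0+0+0+1+0 mod 2 = 1
  c[14] = d·G[:,14] = (00100010111)·(00000000001) mod 2 = 0+0+0+0+0+0+0+0+0+0+1 mod 2 = 1
Codeword = 100001000010111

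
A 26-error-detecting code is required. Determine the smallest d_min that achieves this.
Detecting e errors requires d_min ≥ e + 1 = 26 + 1 = 27.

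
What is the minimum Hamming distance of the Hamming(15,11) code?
d_min = 3 (every single-error-correcting Hamming code has d_min = 3).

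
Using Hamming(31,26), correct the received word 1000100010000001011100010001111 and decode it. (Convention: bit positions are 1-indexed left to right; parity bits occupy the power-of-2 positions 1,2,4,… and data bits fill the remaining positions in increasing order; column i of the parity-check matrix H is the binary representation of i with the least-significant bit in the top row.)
Syndrome s = H · r^T (mod 2), r = 1000100010000001011100010001111:
  s[0] = (1010101010101010101010101010101)·(1000100010000001011100010001111) mod 2 = 1+0+0+0+1+0+0+0+1+0+0+0+0+0+0+0+0+0+1+0+0+0+0+0+0+0+0+0+1+0+1 mod 2 = 0
  s[1] = (0110011001100110011001100110011)·(1000100010000001011100010001111) mod 2 = 0+0+0+0+0+0+0+0+0+0+0+0+0+0+0+0+0+1+1+0+0+0+0+0+0+0+0+0+0+1+1 mod 2 = 0
  s[2] = (0001111000011110000111100001111)·(1000100010000001011100010001111) mod 2 = 0+0+0+0+1+0+0+0+0+0+0+0+0+0+0+0+0+0+0+1+0+0+0+0+0+0+0+1+1+1+1 mod 2 = 0
  s[3] = (0000000111111110000000011111111)·(1000100010000001011100010001111) mod 2 = 0+0+0+0+0+0+0+0+1+0+0+0+0+0+0+0+0+0+0+0+0+0+0+1+0+0+0+1+1+1+1 mod 2 = 0
  s[4] = (0000000000000001111111111111111)·(1000100010000001011100010001111) mod 2 = 0+0+0+0+0+0+0+0+0+0+0+0+0+0+0+1+0+1+1+1+0+0+0+1+0+0+0+1+1+1+1 mod 2 = 1
Syndrome = 00001
Column 16 of H equals this syndrome → error at bit 16 (1-indexed).
Flip bit 16: 1000100010000001011100010001111 → 1000100010000000011100010001111
Extract data bits at positions {3,5,6,7,9,10,11,12,13,14,15,17,18,19,20,21,22,23,24,25,26,27,28,29,30,31}: 01001000000011100010001111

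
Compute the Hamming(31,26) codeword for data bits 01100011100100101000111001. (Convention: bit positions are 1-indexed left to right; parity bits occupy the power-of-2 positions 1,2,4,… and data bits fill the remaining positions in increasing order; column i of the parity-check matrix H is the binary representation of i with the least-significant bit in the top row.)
Codeword c = d · G (mod 2), d = 01100011100100101000111001:
  c[0] = d·G[:,0] = (01100011100100101000111001)·(11011010101101010101010101) mod 2 = 0+1+0+0+0+0+1+0+1+0+0+1+0+0+0+0+0+0+0+0+0+1+0+0+0+1 mod 2 = 0
  c[1] = d·G[:,1] = (01100011100100101000111001)·(10110110011011001100110011) mod 2 = 0+0+1+0+0+0+1+0+0+0+0+0+0+0+0+0+1+0+0+0+1+1+0+0+0+1 mod 2 = 0
  c[2] = d·G[:,2] = (01100011100100101000111001)·(10000000000000000000000000) mod 2 = 0+0+0+0+0+0+0+0+0+0+0+0+0+0+0+0+0+0+0+0+0+0+0+0+0+0 mod 2 = 0
  c[3] = d·G[:,3] = (01100011100100101000111001)·(01110001111000111100001111) mod 2 = 0+1+1+0+0+0+0+1+1+0+0+0+0+0+1+0+1+0+0+0+0+0+1+0+0+1 mod 2 = 0
  c[4] = d·G[:,4] = (01100011100100101000111001)·(01000000000000000000000000) mod 2 = 0+1+0+0+0+0+0+0+0+0+0+0+0+0+0+0+0+0+0+0+0+0+0+0+0+0 mod 2 = 1
  c[5] = d·G[:,5] = (01100011100100101000111001)·(00100000000000000000000000) mod 2 = 0+0+1+0+0+0+0+0+0+0+0+0+0+0+0+0+0+0+0+0+0+0+0+0+0+0 mod 2 = 1
  c[6] = d·G[:,6] = (01100011100100101000111001)·(00010000000000000000000000) mod 2 = 0+0+0+0+0+0+0+0+0+0+0+0+0+0+0+0+0+0+0+0+0+0+0+0+0+0 mod 2 = 0
  c[7] = d·G[:,7] = (01100011100100101000111001)·(00001111111000000011111111) mod 2 = 0+0+0+0+0+0+1+1+1+0+0+0+0+0+0+0+0+0+0+0+1+1+1+0+0+1 mod 2 = 1
  c[8] = d·G[:,8] = (01100011100100101000111001)·(00001000000000000000000000) mod 2 = 0+0+0+0+0+0+0+0+0+0+0+0+0+0+0+0+0+0+0+0+0+0+0+0+0+0 mod 2 = 0
  c[9] = d·G[:,9] = (01100011100100101000111001)·(00000100000000000000000000) mod 2 = 0+0+0+0+0+0+0+0+0+0+0+0+0+0+0+0+0+0+0+0+0+0+0+0+0+0 mod 2 = 0
  c[10] = d·G[:,10] = (01100011100100101000111001)·(00000010000000000000000000) mod 2 = 0+0+0+0+0+0+1+0+0+0+0+0+0+0+0+0+0+0+0+0+0+0+0+0+0+0 mod 2 = 1
  c[11] = d·G[:,11] = (01100011100100101000111001)·(00000001000000000000000000) mod 2 = 0+0+0+0+0+0+0+1+0+0+0+0+0+0+0+0+0+0+0+0+0+0+0+0+0+0 mod 2 = 1
  c[12] = d·G[:,12] = (01100011100100101000111001)·(00000000100000000000000000) mod 2 = 0+0+0+0+0+0+0+0+1+0+0+0+0+0+0+0+0+0+0+0+0+0+0+0+0+0 mod 2 = 1
  c[13] = d·G[:,13] = (01100011100100101000111001)·(00000000010000000000000000) mod 2 = 0+0+0+0+0+0+0+0+0+0+0+0+0+0+0+0+0+0+0+0+0+0+0+0+0+0 mod 2 = 0
  c[14] = d·G[:,14] = (01100011100100101000111001)·(00000000001000000000000000) mod 2 = 0+0+0+0+0+0+0+0+0+0+0+0+0+0+0+0+0+0+0+0+0+0+0+0+0+0 mod 2 = 0
  c[15] = d·G[:,15] = (01100011100100101000111001)·(00000000000111111111111111) mod 2 = 0+0+0+0+0+0+0+0+0+0+0+1+0+0+1+0+1+0+0+0+1+1+1+0+0+1 mod 2 = 1
  c[16] = d·G[:,16] = (01100011100100101000111001)·(00000000000100000000000000) mod 2 = 0+0+0+0+0+0+0+0+0+0+0+1+0+0+0+0+0+0+0+0+0+0+0+0+0+0 mod 2 = 1
  c[17] = d·G[:,17] = (01100011100100101000111001)·(00000000000010000000000000) mod 2 = 0+0+0+0+0+0+0+0+0+0+0+0+0+0+0+0+0+0+0+0+0+0+0+0+0+0 mod 2 = 0
  c[18] = d·G[:,18] = (01100011100100101000111001)·(00000000000001000000000000) mod 2 = 0+0+0+0+0+0+0+0+0+0+0+0+0+0+0+0+0+0+0+0+0+0+0+0+0+0 mod 2 = 0
  c[19] = d·G[:,19] = (01100011100100101000111001)·(00000000000000100000000000) mod 2 = 0+0+0+0+0+0+0+0+0+0+0+0+0+0+1+0+0+0+0+0+0+0+0+0+0+0 mod 2 = 1
  c[20] = d·G[:,20] = (01100011100100101000111001)·(00000000000000010000000000) mod 2 = 0+0+0+0+0+0+0+0+0+0+0+0+0+0+0+0+0+0+0+0+0+0+0+0+0+0 mod 2 = 0
  c[21] = d·G[:,21] = (01100011100100101000111001)·(00000000000000001000000000) mod 2 = 0+0+0+0+0+0+0+0+0+0+0+0+0+0+0+0+1+0+0+0+0+0+0+0+0+0 mod 2 = 1
  c[22] = d·G[:,22] = (01100011100100101000111001)·(00000000000000000100000000) mod 2 = 0+0+0+0+0+0+0+0+0+0+0+0+0+0+0+0+0+0+0+0+0+0+0+0+0+0 mod 2 = 0
  c[23] = d·G[:,23] = (01100011100100101000111001)·(00000000000000000010000000) mod 2 = 0+0+0+0+0+0+0+0+0+0+0+0+0+0+0+0+0+0+0+0+0+0+0+0+0+0 mod 2 = 0
  c[24] = d·G[:,24] = (01100011100100101000111001)·(00000000000000000001000000) mod 2 = 0+0+0+0+0+0+0+0+0+0+0+0+0+0+0+0+0+0+0+0+0+0+0+0+0+0 mod 2 = 0
  c[25] = d·G[:,25] = (01100011100100101000111001)·(00000000000000000000100000) mod 2 = 0+0+0+0+0+0+0+0+0+0+0+0+0+0+0+0+0+0+0+0+1+0+0+0+0+0 mod 2 = 1
  c[26] = d·G[:,26] = (01100011100100101000111001)·(00000000000000000000010000) mod 2 = 0+0+0+0+0+0+0+0+0+0+0+0+0+0+0+0+0+0+0+0+0+1+0+0+0+0 mod 2 = 1
  c[27] = d·G[:,27] = (01100011100100101000111001)·(00000000000000000000001000) mod 2 = 0+0+0+0+0+0+0+0+0+0+0+0+0+0+0+0+0+0+0+0+0+0+1+0+0+0 mod 2 = 1
  c[28] = d·G[:,28] = (01100011100100101000111001)·(00000000000000000000000100) mod 2 = 0+0+0+0+0+0+0+0+0+0+0+0+0+0+0+0+0+0+0+0+0+0+0+0+0+0 mod 2 = 0
  c[29] = d·G[:,29] = (01100011100100101000111001)·(00000000000000000000000010) mod 2 = 0+0+0+0+0+0+0+0+0+0+0+0+0+0+0+0+0+0+0+0+0+0+0+0+0+0 mod 2 = 0
  c[30] = d·G[:,30] = (01100011100100101000111001)·(00000000000000000000000001) mod 2 = 0+0+0+0+0+0+0+0+0+0+0+0+0+0+0+0+0+0+0+0+0+0+0+0+0+1 mod 2 = 1
Codeword = 0000110100111001100101000111001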